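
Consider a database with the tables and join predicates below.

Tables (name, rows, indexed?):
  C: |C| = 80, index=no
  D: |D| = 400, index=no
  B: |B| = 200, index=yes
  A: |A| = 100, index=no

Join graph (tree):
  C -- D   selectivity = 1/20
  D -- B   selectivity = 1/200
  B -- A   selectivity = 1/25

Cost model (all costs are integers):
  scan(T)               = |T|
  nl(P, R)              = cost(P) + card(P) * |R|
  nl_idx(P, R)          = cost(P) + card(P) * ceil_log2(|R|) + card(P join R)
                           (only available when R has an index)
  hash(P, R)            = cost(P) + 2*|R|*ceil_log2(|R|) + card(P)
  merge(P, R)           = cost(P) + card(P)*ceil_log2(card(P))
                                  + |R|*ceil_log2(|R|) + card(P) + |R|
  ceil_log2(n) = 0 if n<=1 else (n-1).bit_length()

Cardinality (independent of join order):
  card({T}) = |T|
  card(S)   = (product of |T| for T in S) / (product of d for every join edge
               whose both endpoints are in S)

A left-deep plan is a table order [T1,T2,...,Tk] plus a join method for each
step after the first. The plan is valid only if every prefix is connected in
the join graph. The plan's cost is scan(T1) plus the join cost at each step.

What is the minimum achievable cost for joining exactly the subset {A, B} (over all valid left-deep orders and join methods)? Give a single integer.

1700

Selinger DP over subsets of {A,B}:
  {B}: scan cost=200, card=200
  {A}: scan cost=100, card=100
  {AB}: card=800; try (B,nl_idx)→1700, (A,hash)→1800, (B,merge)→2700, (A,merge)→2800, (B,hash)→3400, (B,nl)→20100 …(+1); best=1700 via (B,nl_idx)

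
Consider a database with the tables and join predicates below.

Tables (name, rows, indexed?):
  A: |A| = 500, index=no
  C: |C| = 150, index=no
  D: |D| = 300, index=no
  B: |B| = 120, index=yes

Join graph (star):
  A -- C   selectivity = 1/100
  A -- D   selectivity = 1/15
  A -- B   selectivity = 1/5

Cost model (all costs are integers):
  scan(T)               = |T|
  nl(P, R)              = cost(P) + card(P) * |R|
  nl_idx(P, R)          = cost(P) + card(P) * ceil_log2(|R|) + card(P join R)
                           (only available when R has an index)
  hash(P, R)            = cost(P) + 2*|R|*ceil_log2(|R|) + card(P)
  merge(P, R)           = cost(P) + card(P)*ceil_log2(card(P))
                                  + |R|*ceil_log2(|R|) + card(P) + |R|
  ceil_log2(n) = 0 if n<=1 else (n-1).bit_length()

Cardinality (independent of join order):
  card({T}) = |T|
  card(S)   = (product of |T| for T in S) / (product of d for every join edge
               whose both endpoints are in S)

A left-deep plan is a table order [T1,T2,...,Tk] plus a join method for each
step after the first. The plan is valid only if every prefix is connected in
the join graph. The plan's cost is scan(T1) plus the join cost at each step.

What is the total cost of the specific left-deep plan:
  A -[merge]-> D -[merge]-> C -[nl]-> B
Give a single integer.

step 1: scan A: cost=500, card=500
step 2: join D via merge
    card(P join D) = 500*300/(15) = 10000
    cost = 500 + 500*9 + 300*9 + 500 + 300 = 8500
step 3: join C via merge
    card(P join C) = 10000*150/(100) = 15000
    cost = 8500 + 10000*14 + 150*8 + 10000 + 150 = 159850
step 4: join B via nl
    card(P join B) = 15000*120/(5) = 360000
    cost = 159850 + 15000*120 = 1959850

1959850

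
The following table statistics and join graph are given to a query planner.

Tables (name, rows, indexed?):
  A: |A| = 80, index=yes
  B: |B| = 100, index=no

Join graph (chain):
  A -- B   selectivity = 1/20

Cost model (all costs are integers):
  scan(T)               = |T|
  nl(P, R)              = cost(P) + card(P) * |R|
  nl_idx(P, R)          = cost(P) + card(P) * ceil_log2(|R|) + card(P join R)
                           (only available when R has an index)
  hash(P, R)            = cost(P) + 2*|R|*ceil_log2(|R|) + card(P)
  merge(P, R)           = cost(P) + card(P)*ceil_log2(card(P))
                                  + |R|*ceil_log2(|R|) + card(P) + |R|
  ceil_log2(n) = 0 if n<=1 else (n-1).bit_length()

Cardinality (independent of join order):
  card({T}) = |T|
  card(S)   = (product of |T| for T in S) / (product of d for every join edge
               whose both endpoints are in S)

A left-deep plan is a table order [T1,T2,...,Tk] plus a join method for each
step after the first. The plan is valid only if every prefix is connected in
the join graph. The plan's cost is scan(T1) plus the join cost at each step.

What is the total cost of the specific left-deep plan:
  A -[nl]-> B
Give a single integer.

8080

step 1: scan A: cost=80, card=80
step 2: join B via nl
    card(P join B) = 80*100/(20) = 400
    cost = 80 + 80*100 = 8080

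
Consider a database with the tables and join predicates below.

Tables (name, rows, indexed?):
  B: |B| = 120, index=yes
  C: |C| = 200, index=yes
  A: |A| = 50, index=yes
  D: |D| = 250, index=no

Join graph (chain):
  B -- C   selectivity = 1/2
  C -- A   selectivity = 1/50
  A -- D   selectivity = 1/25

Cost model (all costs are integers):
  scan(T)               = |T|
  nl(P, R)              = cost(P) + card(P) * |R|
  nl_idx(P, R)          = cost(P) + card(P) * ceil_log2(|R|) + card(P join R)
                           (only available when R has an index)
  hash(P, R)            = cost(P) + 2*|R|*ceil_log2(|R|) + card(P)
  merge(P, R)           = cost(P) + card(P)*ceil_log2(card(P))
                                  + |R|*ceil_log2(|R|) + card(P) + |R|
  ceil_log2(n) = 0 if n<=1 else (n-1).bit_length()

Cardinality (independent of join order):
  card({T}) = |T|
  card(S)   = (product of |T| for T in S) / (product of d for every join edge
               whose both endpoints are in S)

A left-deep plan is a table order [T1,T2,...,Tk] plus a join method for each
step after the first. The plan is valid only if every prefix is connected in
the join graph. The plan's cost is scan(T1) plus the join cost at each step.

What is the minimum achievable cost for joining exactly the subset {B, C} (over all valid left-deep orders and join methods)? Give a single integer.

Selinger DP over subsets of {B,C}:
  {B}: scan cost=120, card=120
  {C}: scan cost=200, card=200
  {BC}: card=12000; try (B,hash)→2080, (C,merge)→2880, (B,merge)→2960, (C,hash)→3440, (C,nl_idx)→13080, (B,nl_idx)→13600 …(+2); best=2080 via (B,hash)

2080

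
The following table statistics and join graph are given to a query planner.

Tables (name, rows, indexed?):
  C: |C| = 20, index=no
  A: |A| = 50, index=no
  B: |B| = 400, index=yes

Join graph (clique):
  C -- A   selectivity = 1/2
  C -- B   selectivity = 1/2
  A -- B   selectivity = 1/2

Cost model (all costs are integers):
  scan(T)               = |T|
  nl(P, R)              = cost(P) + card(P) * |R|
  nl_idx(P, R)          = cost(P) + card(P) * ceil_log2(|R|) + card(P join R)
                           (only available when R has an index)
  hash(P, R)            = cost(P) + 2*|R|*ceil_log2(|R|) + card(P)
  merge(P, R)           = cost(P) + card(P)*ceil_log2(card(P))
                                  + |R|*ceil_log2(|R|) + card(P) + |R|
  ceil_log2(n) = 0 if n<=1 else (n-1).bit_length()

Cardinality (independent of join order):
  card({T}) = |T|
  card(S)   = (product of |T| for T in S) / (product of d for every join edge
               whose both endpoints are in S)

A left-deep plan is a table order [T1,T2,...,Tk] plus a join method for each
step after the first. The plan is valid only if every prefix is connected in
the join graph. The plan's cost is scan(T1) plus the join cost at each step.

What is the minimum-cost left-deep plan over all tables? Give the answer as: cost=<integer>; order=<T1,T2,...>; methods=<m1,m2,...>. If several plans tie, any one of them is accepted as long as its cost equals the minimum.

cost=5600; order=B,C,A; methods=hash,hash

Selinger DP (subsets sized 1..n):
  {C}: scan cost=20, card=20
  {A}: scan cost=50, card=50
  {B}: scan cost=400, card=400
  {AC}: card=500; try (C,hash)→300, (A,merge)→490, (C,merge)→520, (A,hash)→640, (A,nl)→1020, (C,nl)→1050; best=300 via (C,hash)
  {BC}: card=4000; try (C,hash)→1000, (B,merge)→4140, (B,nl_idx)→4200, (C,merge)→4520, (B,hash)→7240, (B,nl)→8020 …(+1); best=1000 via (C,hash)
  {AB}: card=10000; try (A,hash)→1400, (B,merge)→4400, (A,merge)→4750, (B,hash)→7300, (B,nl_idx)→10500, (B,nl)→20050 …(+1); best=1400 via (A,hash)
  {ABC}: card=50000; try (A,hash)→5600, (B,hash)→8000, (B,merge)→9300, (C,hash)→11600, (A,merge)→53350, (B,nl_idx)→54800 …(+4); best=5600 via (A,hash)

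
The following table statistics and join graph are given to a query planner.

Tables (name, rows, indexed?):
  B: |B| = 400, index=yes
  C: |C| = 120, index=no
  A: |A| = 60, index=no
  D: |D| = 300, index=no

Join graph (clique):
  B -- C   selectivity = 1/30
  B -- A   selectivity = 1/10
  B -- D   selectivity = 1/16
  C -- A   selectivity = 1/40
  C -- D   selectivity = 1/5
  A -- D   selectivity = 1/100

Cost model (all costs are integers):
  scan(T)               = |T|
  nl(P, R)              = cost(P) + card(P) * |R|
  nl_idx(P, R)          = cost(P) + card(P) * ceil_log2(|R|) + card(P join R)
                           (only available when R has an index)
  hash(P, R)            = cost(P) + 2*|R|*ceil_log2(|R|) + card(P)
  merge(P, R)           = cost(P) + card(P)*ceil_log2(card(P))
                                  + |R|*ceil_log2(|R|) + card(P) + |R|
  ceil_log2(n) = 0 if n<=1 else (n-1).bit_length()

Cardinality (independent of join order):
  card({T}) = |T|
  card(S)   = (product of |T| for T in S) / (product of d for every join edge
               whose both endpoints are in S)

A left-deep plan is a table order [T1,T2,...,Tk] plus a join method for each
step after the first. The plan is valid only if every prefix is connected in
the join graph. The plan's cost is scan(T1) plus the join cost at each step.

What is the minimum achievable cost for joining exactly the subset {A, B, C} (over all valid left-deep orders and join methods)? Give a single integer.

Selinger DP over subsets of {A,B,C}:
  {B}: scan cost=400, card=400
  {C}: scan cost=120, card=120
  {A}: scan cost=60, card=60
  {BC}: card=1600; try (C,hash)→2480, (B,nl_idx)→2800, (B,merge)→5080, (C,merge)→5360, (B,hash)→7440, (B,nl)→48120 …(+1); best=2480 via (C,hash)
  {AB}: card=2400; try (A,hash)→1520, (B,nl_idx)→3000, (B,merge)→4480, (A,merge)→4820, (B,hash)→7320, (B,nl)→24060 …(+1); best=1520 via (A,hash)
  {AC}: card=180; try (A,hash)→960, (C,merge)→1440, (A,merge)→1500, (C,hash)→1800, (C,nl)→7260, (A,nl)→7320; best=960 via (A,hash)
  {ABC}: card=240; try (B,nl_idx)→2820, (A,hash)→4800, (C,hash)→5600, (B,merge)→6580, (B,hash)→8340, (A,merge)→22100 …(+4); best=2820 via (B,nl_idx)

2820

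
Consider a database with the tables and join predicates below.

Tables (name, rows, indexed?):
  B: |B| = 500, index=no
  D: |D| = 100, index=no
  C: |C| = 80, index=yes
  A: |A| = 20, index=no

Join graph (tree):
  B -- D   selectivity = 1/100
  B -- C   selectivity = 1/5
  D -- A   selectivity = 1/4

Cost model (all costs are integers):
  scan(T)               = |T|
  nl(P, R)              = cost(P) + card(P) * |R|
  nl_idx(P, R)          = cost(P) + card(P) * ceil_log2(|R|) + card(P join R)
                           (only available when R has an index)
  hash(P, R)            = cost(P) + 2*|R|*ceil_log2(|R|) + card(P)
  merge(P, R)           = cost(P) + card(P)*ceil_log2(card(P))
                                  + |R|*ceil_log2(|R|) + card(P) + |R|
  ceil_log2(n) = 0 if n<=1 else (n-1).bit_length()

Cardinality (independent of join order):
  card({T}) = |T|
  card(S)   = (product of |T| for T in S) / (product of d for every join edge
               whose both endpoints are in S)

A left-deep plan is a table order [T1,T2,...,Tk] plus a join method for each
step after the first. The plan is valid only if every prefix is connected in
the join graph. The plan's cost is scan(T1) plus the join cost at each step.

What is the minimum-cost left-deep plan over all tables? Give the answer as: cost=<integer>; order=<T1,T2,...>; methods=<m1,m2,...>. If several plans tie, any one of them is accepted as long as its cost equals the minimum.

Selinger DP (subsets sized 1..n):
  {B}: scan cost=500, card=500
  {D}: scan cost=100, card=100
  {C}: scan cost=80, card=80
  {A}: scan cost=20, card=20
  {BD}: card=500; try (D,hash)→2400, (B,merge)→5900, (D,merge)→6300, (B,hash)→9200, (B,nl)→50100, (D,nl)→50500; best=2400 via (D,hash)
  {BC}: card=8000; try (C,hash)→2120, (B,merge)→5720, (C,merge)→6140, (B,hash)→9160, (C,nl_idx)→12000, (B,nl)→40080 …(+1); best=2120 via (C,hash)
  {AD}: card=500; try (A,hash)→400, (D,merge)→940, (A,merge)→1020, (D,hash)→1440, (D,nl)→2020, (A,nl)→2100; best=400 via (A,hash)
  {BCD}: card=8000; try (C,hash)→4020, (C,merge)→8040, (D,hash)→11520, (C,nl_idx)→13900, (C,nl)→42400, (D,merge)→114920 …(+1); best=4020 via (C,hash)
  {ABD}: card=2500; try (A,hash)→3100, (A,merge)→7520, (B,hash)→9900, (B,merge)→10400, (A,nl)→12400, (B,nl)→250400; best=3100 via (A,hash)
  {ABCD}: card=40000; try (C,hash)→6720, (A,hash)→12220, (C,merge)→36240, (C,nl_idx)→60600, (A,merge)→116140, (A,nl)→164020 …(+1); best=6720 via (C,hash)

cost=6720; order=B,D,A,C; methods=hash,hash,hash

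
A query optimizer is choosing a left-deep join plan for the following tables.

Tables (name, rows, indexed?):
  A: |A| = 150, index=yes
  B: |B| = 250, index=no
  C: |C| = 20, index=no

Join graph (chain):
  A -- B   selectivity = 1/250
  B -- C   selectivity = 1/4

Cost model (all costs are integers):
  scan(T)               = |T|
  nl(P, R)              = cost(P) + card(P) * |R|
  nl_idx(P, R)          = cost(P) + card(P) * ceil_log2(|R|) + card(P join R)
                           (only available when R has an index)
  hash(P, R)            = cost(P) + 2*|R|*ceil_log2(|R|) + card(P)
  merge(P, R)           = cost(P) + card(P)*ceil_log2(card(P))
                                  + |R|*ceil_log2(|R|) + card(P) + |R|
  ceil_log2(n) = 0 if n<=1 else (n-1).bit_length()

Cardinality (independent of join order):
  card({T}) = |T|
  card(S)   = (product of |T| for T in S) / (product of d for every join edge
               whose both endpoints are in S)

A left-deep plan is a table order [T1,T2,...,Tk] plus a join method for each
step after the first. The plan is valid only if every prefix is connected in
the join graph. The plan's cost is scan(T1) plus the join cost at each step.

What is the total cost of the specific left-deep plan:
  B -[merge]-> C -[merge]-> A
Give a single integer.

step 1: scan B: cost=250, card=250
step 2: join C via merge
    card(P join C) = 250*20/(4) = 1250
    cost = 250 + 250*8 + 20*5 + 250 + 20 = 2620
step 3: join A via merge
    card(P join A) = 1250*150/(250) = 750
    cost = 2620 + 1250*11 + 150*8 + 1250 + 150 = 18970

18970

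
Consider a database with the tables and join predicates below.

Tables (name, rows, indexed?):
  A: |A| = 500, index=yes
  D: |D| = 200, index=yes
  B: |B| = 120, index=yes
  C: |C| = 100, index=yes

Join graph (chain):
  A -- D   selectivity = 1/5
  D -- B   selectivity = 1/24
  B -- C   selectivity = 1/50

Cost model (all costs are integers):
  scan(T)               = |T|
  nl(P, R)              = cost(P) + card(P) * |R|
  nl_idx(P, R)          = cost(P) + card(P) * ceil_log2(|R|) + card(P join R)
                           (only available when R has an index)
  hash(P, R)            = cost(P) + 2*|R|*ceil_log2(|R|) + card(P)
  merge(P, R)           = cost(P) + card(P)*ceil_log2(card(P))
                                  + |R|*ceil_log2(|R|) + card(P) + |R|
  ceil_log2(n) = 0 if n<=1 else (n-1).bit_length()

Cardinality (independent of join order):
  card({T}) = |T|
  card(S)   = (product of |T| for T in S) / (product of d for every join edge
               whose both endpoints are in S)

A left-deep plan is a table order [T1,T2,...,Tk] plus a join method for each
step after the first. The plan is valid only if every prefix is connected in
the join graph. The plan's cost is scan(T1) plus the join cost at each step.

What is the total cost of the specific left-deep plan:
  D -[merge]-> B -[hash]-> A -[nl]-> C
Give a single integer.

step 1: scan D: cost=200, card=200
step 2: join B via merge
    card(P join B) = 200*120/(24) = 1000
    cost = 200 + 200*8 + 120*7 + 200 + 120 = 2960
step 3: join A via hash
    card(P join A) = 1000*500/(5) = 100000
    cost = 2960 + 2*500*9 + 1000 = 12960
step 4: join C via nl
    card(P join C) = 100000*100/(50) = 200000
    cost = 12960 + 100000*100 = 10012960

10012960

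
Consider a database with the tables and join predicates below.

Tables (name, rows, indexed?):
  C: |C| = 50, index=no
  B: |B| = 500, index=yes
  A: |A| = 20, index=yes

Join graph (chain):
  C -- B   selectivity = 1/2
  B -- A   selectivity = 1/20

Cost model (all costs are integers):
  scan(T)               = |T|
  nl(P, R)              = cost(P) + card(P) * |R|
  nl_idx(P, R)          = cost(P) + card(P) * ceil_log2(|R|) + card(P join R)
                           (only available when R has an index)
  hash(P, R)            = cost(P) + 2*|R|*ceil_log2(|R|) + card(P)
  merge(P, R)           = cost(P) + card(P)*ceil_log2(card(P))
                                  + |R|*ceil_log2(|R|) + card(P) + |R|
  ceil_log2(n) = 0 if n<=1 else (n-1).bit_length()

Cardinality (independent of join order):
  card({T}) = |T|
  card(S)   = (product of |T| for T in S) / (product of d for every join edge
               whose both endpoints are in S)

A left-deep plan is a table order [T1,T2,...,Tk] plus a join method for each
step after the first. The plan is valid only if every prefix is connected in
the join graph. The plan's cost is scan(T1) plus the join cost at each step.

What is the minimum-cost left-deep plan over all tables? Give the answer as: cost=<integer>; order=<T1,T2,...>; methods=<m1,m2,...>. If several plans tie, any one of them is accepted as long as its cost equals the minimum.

Selinger DP (subsets sized 1..n):
  {C}: scan cost=50, card=50
  {B}: scan cost=500, card=500
  {A}: scan cost=20, card=20
  {BC}: card=12500; try (C,hash)→1600, (B,merge)→5400, (C,merge)→5850, (B,hash)→9100, (B,nl_idx)→13000, (B,nl)→25050 …(+1); best=1600 via (C,hash)
  {AB}: card=500; try (B,nl_idx)→700, (A,hash)→1200, (A,nl_idx)→3500, (B,merge)→5140, (A,merge)→5620, (B,hash)→9040 …(+2); best=700 via (B,nl_idx)
  {ABC}: card=12500; try (C,hash)→1800, (C,merge)→6050, (A,hash)→14300, (C,nl)→25700, (A,nl_idx)→76600, (A,merge)→189220 …(+1); best=1800 via (C,hash)

cost=1800; order=A,B,C; methods=nl_idx,hash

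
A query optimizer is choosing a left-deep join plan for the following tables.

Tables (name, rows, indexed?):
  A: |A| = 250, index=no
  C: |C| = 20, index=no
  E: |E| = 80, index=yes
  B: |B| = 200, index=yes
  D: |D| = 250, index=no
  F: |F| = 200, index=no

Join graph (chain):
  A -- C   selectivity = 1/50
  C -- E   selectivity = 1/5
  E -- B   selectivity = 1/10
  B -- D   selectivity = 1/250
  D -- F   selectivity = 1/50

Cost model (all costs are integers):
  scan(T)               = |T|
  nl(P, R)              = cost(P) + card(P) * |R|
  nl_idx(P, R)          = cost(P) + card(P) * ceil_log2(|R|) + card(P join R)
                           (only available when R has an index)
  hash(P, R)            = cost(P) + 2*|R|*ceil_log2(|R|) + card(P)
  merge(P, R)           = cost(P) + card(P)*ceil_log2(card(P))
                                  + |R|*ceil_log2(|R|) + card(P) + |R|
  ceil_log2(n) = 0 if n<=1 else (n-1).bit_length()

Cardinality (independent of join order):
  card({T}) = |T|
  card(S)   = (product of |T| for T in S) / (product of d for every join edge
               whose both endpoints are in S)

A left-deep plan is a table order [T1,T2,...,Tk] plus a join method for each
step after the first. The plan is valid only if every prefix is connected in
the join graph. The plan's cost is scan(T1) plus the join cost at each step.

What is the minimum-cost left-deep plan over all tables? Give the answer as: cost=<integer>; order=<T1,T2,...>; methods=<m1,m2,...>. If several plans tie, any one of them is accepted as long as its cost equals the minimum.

Selinger DP (subsets sized 1..n):
  {A}: scan cost=250, card=250
  {C}: scan cost=20, card=20
  {E}: scan cost=80, card=80
  {B}: scan cost=200, card=200
  {D}: scan cost=250, card=250
  {F}: scan cost=200, card=200
  {AC}: card=100; try (C,hash)→700, (A,merge)→2390, (C,merge)→2620, (A,hash)→4040, (A,nl)→5020, (C,nl)→5250; best=700 via (C,hash)
  {CE}: card=320; try (C,hash)→360, (E,nl_idx)→480, (E,merge)→780, (C,merge)→840, (E,hash)→1160, (E,nl)→1620 …(+1); best=360 via (C,hash)
  {BE}: card=1600; try (E,hash)→1520, (B,nl_idx)→2320, (B,merge)→2520, (E,merge)→2640, (E,nl_idx)→3200, (B,hash)→3360 …(+2); best=1520 via (E,hash)
  {BD}: card=200; try (B,nl_idx)→2450, (B,hash)→3700, (D,merge)→4250, (B,merge)→4300, (D,hash)→4400, (D,nl)→50200 …(+1); best=2450 via (B,nl_idx)
  {DF}: card=1000; try (F,hash)→3700, (D,merge)→4250, (F,merge)→4300, (D,hash)→4400, (D,nl)→50200, (F,nl)→50250; best=3700 via (F,hash)
  {ACE}: card=1600; try (E,hash)→1920, (E,merge)→2140, (E,nl_idx)→3000, (A,hash)→4680, (A,merge)→5810, (E,nl)→8700 …(+1); best=1920 via (E,hash)
  {BCE}: card=6400; try (C,hash)→3320, (B,hash)→3880, (B,merge)→5360, (B,nl_idx)→9320, (C,merge)→20840, (C,nl)→33520 …(+1); best=3320 via (C,hash)
  {BDE}: card=1600; try (E,hash)→3770, (E,merge)→4890, (E,nl_idx)→5450, (D,hash)→7120, (E,nl)→18450, (D,merge)→22970 …(+1); best=3770 via (E,hash)
  {BDF}: card=800; try (F,hash)→5850, (F,merge)→6050, (B,hash)→7900, (B,nl_idx)→12500, (B,merge)→16500, (F,nl)→42450 …(+1); best=5850 via (F,hash)
  {ABCE}: card=32000; try (B,hash)→6720, (A,hash)→13720, (B,merge)→22920, (B,nl_idx)→46720, (A,merge)→95170, (B,nl)→321920 …(+1); best=6720 via (B,hash)
  {BCDE}: card=6400; try (C,hash)→5570, (D,hash)→13720, (C,merge)→23090, (C,nl)→35770, (D,merge)→95170, (D,nl)→1603320; best=5570 via (C,hash)
  {BDEF}: card=6400; try (E,hash)→7770, (F,hash)→8570, (E,merge)→15290, (E,nl_idx)→17850, (F,merge)→24770, (E,nl)→69850 …(+1); best=7770 via (E,hash)
  {ABCDE}: card=32000; try (A,hash)→15970, (D,hash)→42720, (A,merge)→97420, (D,merge)→520970, (A,nl)→1605570, (D,nl)→8006720; best=15970 via (A,hash)
  {BCDEF}: card=25600; try (C,hash)→14370, (F,hash)→15170, (F,merge)→96970, (C,merge)→97490, (C,nl)→135770, (F,nl)→1285570; best=14370 via (C,hash)
  {ABCDEF}: card=128000; try (A,hash)→43970, (F,hash)→51170, (A,merge)→426220, (F,merge)→529770, (A,nl)→6414370, (F,nl)→6415970; best=43970 via (A,hash)

cost=43970; order=D,B,F,E,C,A; methods=nl_idx,hash,hash,hash,hash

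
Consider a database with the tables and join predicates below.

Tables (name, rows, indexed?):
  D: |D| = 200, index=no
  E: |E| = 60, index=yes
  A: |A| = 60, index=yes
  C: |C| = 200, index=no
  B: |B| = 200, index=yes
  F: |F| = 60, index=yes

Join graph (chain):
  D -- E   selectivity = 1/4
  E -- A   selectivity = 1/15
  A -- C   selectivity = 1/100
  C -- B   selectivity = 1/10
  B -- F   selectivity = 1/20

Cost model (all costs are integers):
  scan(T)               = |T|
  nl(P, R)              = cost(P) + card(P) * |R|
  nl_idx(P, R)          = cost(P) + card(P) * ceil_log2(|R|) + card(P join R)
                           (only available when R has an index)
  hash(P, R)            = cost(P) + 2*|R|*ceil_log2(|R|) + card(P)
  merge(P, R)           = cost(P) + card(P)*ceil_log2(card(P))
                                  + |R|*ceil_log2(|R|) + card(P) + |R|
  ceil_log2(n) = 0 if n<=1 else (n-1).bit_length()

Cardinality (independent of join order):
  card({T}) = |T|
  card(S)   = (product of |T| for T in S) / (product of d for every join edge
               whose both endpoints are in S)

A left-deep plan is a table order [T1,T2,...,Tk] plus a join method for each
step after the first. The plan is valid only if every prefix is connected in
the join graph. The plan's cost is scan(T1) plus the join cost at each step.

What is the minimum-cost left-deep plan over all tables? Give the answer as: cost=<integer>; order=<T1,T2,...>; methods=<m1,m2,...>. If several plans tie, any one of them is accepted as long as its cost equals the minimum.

Selinger DP (subsets sized 1..n):
  {D}: scan cost=200, card=200
  {E}: scan cost=60, card=60
  {A}: scan cost=60, card=60
  {C}: scan cost=200, card=200
  {B}: scan cost=200, card=200
  {F}: scan cost=60, card=60
  {DE}: card=3000; try (E,hash)→1120, (D,merge)→2280, (E,merge)→2420, (D,hash)→3320, (E,nl_idx)→4400, (D,nl)→12060 …(+1); best=1120 via (E,hash)
  {AE}: card=240; try (E,nl_idx)→660, (A,nl_idx)→660, (E,hash)→840, (A,hash)→840, (E,merge)→900, (A,merge)→900 …(+2); best=660 via (E,nl_idx)
  {AC}: card=120; try (A,hash)→1120, (A,nl_idx)→1520, (C,merge)→2280, (A,merge)→2420, (C,hash)→3320, (C,nl)→12060 …(+1); best=1120 via (A,hash)
  {BC}: card=4000; try (C,hash)→3600, (B,hash)→3600, (C,merge)→3800, (B,merge)→3800, (B,nl_idx)→5800, (C,nl)→40200 …(+1); best=3600 via (C,hash)
  {BF}: card=600; try (F,hash)→1120, (B,nl_idx)→1140, (F,nl_idx)→2000, (B,merge)→2280, (F,merge)→2420, (B,hash)→3320 …(+2); best=1120 via (F,hash)
  {ADE}: card=12000; try (D,hash)→4100, (D,merge)→4620, (A,hash)→4840, (A,nl_idx)→31120, (A,merge)→40540, (D,nl)→48660 …(+1); best=4100 via (D,hash)
  {ACE}: card=480; try (E,hash)→1960, (E,nl_idx)→2320, (E,merge)→2500, (C,hash)→4100, (C,merge)→4620, (E,nl)→8320 …(+1); best=1960 via (E,hash)
  {ABC}: card=2400; try (B,merge)→3880, (B,hash)→4440, (B,nl_idx)→4480, (A,hash)→8320, (B,nl)→25120, (A,nl_idx)→30000 …(+2); best=3880 via (B,merge)
  {BCF}: card=12000; try (C,hash)→4920, (F,hash)→8320, (C,merge)→9520, (F,nl_idx)→39600, (F,merge)→56020, (C,nl)→121120 …(+1); best=4920 via (C,hash)
  {ACDE}: card=24000; try (D,hash)→5640, (D,merge)→8560, (C,hash)→19300, (D,nl)→97960, (C,merge)→185900, (C,nl)→2404100; best=5640 via (D,hash)
  {ABCE}: card=9600; try (B,hash)→5640, (E,hash)→7000, (B,merge)→8560, (B,nl_idx)→15400, (E,nl_idx)→27880, (E,merge)→35500 …(+2); best=5640 via (B,hash)
  {ABCF}: card=7200; try (F,hash)→7000, (A,hash)→17640, (F,nl_idx)→25480, (F,merge)→35500, (A,nl_idx)→84120, (F,nl)→147880 …(+2); best=7000 via (F,hash)
  {ABCDE}: card=480000; try (D,hash)→18440, (B,hash)→32840, (D,merge)→151440, (B,merge)→391440, (B,nl_idx)→677640, (D,nl)→1925640 …(+1); best=18440 via (D,hash)
  {ABCEF}: card=28800; try (E,hash)→14920, (F,hash)→15960, (E,nl_idx)→79000, (F,nl_idx)→92040, (E,merge)→108220, (F,merge)→150060 …(+2); best=14920 via (E,hash)
  {ABCDEF}: card=1440000; try (D,hash)→46920, (D,merge)→477520, (F,hash)→499160, (F,nl_idx)→4338440, (D,nl)→5774920, (F,merge)→9618860 …(+1); best=46920 via (D,hash)

cost=46920; order=C,A,B,F,E,D; methods=hash,merge,hash,hash,hash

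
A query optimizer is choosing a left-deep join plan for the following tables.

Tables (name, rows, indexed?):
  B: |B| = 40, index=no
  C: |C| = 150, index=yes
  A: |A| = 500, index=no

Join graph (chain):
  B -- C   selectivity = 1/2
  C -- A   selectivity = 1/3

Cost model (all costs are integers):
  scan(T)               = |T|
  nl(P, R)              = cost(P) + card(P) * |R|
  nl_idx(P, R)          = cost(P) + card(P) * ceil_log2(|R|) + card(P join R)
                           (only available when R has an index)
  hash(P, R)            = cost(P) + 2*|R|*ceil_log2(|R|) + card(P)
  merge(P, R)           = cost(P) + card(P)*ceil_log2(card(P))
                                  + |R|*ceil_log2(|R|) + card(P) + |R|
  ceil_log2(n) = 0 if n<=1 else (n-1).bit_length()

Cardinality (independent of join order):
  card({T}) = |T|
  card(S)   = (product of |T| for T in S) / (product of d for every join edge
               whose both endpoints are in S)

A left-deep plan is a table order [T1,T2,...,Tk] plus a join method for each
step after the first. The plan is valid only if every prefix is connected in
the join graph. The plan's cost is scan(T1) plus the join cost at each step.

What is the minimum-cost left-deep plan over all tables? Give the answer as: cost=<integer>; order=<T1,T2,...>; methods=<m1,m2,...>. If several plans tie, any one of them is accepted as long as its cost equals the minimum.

cost=12780; order=C,B,A; methods=hash,hash

Selinger DP (subsets sized 1..n):
  {B}: scan cost=40, card=40
  {C}: scan cost=150, card=150
  {A}: scan cost=500, card=500
  {BC}: card=3000; try (B,hash)→780, (C,merge)→1670, (B,merge)→1780, (C,hash)→2480, (C,nl_idx)→3360, (C,nl)→6040 …(+1); best=780 via (B,hash)
  {AC}: card=25000; try (C,hash)→3400, (A,merge)→6500, (C,merge)→6850, (A,hash)→9300, (C,nl_idx)→29500, (A,nl)→75150 …(+1); best=3400 via (C,hash)
  {ABC}: card=500000; try (A,hash)→12780, (B,hash)→28880, (A,merge)→44780, (B,merge)→403680, (B,nl)→1003400, (A,nl)→1500780; best=12780 via (A,hash)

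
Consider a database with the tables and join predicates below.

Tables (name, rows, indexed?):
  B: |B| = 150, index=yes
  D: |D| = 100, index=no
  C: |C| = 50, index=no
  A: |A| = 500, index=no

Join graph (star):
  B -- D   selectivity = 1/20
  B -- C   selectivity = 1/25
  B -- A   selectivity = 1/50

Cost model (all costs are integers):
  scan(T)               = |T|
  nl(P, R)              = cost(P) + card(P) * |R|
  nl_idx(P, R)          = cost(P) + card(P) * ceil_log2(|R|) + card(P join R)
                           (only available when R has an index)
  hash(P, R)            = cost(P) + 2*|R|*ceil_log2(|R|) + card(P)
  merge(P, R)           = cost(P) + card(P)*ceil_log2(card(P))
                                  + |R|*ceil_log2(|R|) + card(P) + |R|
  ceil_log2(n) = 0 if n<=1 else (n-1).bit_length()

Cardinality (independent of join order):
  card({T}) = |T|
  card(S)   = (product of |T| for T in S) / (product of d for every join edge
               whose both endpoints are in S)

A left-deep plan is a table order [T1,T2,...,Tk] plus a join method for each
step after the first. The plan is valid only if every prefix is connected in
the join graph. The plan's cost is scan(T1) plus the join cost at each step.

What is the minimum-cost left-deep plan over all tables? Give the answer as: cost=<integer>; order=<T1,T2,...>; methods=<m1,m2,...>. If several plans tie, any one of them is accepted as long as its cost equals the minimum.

cost=9900; order=A,B,C,D; methods=hash,hash,hash

Selinger DP (subsets sized 1..n):
  {B}: scan cost=150, card=150
  {D}: scan cost=100, card=100
  {C}: scan cost=50, card=50
  {A}: scan cost=500, card=500
  {BD}: card=750; try (B,nl_idx)→1650, (D,hash)→1700, (B,merge)→2250, (D,merge)→2300, (B,hash)→2600, (B,nl)→15100 …(+1); best=1650 via (B,nl_idx)
  {BC}: card=300; try (B,nl_idx)→750, (C,hash)→900, (B,merge)→1750, (C,merge)→1850, (B,hash)→2500, (B,nl)→7550 …(+1); best=750 via (B,nl_idx)
  {AB}: card=1500; try (B,hash)→3400, (B,nl_idx)→6000, (A,merge)→6500, (B,merge)→6850, (A,hash)→9300, (A,nl)→75150 …(+1); best=3400 via (B,hash)
  {BCD}: card=1500; try (D,hash)→2450, (C,hash)→3000, (D,merge)→4550, (C,merge)→10250, (D,nl)→30750, (C,nl)→39150; best=2450 via (D,hash)
  {ABD}: card=7500; try (D,hash)→6300, (A,hash)→11400, (A,merge)→14900, (D,merge)→22200, (D,nl)→153400, (A,nl)→376650; best=6300 via (D,hash)
  {ABC}: card=3000; try (C,hash)→5500, (A,merge)→8750, (A,hash)→10050, (C,merge)→21750, (C,nl)→78400, (A,nl)→150750; best=5500 via (C,hash)
  {ABCD}: card=15000; try (D,hash)→9900, (A,hash)→12950, (C,hash)→14400, (A,merge)→25450, (D,merge)→45300, (C,merge)→111650 …(+3); best=9900 via (D,hash)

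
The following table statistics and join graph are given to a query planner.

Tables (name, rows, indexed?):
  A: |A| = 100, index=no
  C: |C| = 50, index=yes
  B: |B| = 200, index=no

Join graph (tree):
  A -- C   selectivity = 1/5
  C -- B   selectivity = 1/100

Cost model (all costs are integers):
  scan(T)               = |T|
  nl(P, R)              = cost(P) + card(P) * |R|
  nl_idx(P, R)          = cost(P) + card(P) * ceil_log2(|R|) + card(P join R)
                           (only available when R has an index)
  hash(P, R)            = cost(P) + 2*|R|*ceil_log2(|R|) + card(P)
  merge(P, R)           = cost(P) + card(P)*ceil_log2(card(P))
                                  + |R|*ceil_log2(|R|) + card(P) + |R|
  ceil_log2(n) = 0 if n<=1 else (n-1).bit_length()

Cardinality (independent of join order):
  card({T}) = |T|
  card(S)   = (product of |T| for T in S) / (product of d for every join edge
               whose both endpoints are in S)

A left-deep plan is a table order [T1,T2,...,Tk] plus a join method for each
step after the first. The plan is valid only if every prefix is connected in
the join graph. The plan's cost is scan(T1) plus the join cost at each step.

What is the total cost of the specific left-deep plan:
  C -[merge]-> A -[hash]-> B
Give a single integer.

step 1: scan C: cost=50, card=50
step 2: join A via merge
    card(P join A) = 50*100/(5) = 1000
    cost = 50 + 50*6 + 100*7 + 50 + 100 = 1200
step 3: join B via hash
    card(P join B) = 1000*200/(100) = 2000
    cost = 1200 + 2*200*8 + 1000 = 5400

5400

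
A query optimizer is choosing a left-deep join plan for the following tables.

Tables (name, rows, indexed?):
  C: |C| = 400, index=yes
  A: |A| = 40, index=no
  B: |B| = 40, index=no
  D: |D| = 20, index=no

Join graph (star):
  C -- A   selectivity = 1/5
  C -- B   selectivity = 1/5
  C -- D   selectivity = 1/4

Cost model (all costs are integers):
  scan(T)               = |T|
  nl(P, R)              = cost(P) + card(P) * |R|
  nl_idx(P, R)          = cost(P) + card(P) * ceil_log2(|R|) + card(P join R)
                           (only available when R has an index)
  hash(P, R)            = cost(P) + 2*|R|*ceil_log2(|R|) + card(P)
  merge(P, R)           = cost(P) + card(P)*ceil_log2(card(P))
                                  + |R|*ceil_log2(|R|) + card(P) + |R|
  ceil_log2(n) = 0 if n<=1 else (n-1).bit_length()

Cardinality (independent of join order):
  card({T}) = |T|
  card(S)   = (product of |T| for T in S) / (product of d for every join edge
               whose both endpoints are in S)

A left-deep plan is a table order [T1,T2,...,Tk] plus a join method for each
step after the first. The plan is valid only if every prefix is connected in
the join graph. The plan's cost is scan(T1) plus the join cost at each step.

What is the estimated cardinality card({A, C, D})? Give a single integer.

16000

Tables in S: A(40), C(400), D(20)
Edges inside S: C-A(d=5), C-D(d=4)
numerator = 40 * 400 * 20 = 320000
denominator = 5 * 4 = 20
card(S) = 320000 / 20 = 16000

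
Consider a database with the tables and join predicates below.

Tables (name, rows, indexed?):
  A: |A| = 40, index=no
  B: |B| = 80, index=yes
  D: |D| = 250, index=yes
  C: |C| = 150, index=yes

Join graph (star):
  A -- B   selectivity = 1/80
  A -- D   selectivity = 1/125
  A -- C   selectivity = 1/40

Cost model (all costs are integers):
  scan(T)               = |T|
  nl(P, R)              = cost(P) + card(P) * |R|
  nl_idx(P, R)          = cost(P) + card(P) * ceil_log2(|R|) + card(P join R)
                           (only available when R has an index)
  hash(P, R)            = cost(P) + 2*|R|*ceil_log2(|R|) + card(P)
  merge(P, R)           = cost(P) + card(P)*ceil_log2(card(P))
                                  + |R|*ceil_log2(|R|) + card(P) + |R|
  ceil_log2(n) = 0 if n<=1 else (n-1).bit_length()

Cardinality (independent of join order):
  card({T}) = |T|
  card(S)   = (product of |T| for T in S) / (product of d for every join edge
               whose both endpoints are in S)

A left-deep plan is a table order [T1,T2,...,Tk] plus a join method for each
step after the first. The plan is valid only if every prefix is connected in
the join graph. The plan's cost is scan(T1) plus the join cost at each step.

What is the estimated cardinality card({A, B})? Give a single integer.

Tables in S: A(40), B(80)
Edges inside S: A-B(d=80)
numerator = 40 * 80 = 3200
denominator = 80 = 80
card(S) = 3200 / 80 = 40

40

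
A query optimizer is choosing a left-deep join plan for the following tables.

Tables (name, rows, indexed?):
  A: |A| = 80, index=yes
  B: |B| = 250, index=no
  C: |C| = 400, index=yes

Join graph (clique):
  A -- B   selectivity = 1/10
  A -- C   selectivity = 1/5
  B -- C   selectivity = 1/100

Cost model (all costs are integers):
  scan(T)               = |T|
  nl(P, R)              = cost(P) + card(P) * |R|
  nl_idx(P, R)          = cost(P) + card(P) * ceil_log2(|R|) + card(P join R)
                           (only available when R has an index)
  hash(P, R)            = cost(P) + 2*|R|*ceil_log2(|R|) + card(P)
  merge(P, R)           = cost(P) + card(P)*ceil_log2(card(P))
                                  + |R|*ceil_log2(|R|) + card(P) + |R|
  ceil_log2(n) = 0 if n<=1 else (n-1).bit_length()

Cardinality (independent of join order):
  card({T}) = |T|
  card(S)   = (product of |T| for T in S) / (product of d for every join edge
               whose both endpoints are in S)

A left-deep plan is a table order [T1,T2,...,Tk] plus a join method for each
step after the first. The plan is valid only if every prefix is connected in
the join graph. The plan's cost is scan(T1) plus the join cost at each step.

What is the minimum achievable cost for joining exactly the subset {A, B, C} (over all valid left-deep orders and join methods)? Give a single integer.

5620

Selinger DP over subsets of {A,B,C}:
  {A}: scan cost=80, card=80
  {B}: scan cost=250, card=250
  {C}: scan cost=400, card=400
  {AB}: card=2000; try (A,hash)→1620, (B,merge)→2970, (A,merge)→3140, (A,nl_idx)→4000, (B,hash)→4160, (B,nl)→20080 …(+1); best=1620 via (A,hash)
  {AC}: card=6400; try (A,hash)→1920, (C,merge)→4720, (A,merge)→5040, (C,nl_idx)→7200, (C,hash)→7360, (A,nl_idx)→9600 …(+2); best=1920 via (A,hash)
  {BC}: card=1000; try (C,nl_idx)→3500, (B,hash)→4800, (C,merge)→6500, (B,merge)→6650, (C,hash)→7700, (C,nl)→100250 …(+1); best=3500 via (C,nl_idx)
  {ABC}: card=1600; try (A,hash)→5620, (C,hash)→10820, (A,nl_idx)→12100, (B,hash)→12320, (A,merge)→15140, (C,nl_idx)→21220 …(+5); best=5620 via (A,hash)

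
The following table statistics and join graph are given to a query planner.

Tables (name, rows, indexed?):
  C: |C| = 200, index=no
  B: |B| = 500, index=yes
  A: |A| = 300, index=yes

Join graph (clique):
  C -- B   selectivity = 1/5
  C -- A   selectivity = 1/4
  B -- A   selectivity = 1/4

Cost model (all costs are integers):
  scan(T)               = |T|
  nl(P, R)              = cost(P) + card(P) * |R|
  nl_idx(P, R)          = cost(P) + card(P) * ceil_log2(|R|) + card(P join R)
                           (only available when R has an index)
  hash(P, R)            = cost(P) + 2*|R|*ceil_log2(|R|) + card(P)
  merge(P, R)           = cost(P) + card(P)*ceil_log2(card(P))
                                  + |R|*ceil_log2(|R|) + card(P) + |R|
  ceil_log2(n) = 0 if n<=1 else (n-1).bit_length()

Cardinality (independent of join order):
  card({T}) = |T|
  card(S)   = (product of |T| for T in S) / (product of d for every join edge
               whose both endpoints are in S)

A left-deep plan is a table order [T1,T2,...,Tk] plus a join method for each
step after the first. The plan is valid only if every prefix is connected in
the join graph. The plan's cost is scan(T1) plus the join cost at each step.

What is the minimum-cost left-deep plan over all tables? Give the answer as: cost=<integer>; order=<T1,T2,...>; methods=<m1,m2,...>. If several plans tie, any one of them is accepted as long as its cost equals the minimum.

Selinger DP (subsets sized 1..n):
  {C}: scan cost=200, card=200
  {B}: scan cost=500, card=500
  {A}: scan cost=300, card=300
  {BC}: card=20000; try (C,hash)→4200, (B,merge)→7000, (C,merge)→7300, (B,hash)→9400, (B,nl_idx)→22000, (B,nl)→100200 …(+1); best=4200 via (C,hash)
  {AC}: card=15000; try (C,hash)→3800, (A,merge)→5000, (C,merge)→5100, (A,hash)→5800, (A,nl_idx)→17000, (A,nl)→60200 …(+1); best=3800 via (C,hash)
  {AB}: card=37500; try (A,hash)→6400, (B,merge)→8300, (A,merge)→8500, (B,hash)→9600, (B,nl_idx)→40500, (A,nl_idx)→42500 …(+2); best=6400 via (A,hash)
  {ABC}: card=375000; try (B,hash)→27800, (A,hash)→29600, (C,hash)→47100, (B,merge)→233800, (A,merge)→327200, (B,nl_idx)→513800 …(+5); best=27800 via (B,hash)

cost=27800; order=A,C,B; methods=hash,hash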